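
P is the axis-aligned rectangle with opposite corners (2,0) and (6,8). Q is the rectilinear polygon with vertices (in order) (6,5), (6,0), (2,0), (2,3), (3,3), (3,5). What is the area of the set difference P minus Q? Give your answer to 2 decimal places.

|P| = 32, |P∩Q| = 18.
|P ∖ Q| = |P| − |P∩Q| = 32 − 18 = 14.00.

14.00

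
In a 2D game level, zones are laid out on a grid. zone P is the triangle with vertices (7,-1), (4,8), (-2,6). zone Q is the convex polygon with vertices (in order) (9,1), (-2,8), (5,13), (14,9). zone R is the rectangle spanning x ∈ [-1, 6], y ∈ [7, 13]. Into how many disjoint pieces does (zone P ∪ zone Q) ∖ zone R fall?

(zone P ∪ zone Q) ∖ zone R splits into 2 disjoint pieces (area 87.907, area 0.6753).

2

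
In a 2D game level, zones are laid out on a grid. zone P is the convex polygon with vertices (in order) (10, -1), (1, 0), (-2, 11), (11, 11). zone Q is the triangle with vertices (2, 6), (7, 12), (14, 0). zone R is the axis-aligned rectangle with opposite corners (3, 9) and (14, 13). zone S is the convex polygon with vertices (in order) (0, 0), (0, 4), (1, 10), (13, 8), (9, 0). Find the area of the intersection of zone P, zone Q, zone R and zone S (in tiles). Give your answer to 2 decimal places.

The intersection is the polygon with vertices (4.5,9), (4.805,9.366), (7,9).
By the shoelace formula its area is 0.46.

0.46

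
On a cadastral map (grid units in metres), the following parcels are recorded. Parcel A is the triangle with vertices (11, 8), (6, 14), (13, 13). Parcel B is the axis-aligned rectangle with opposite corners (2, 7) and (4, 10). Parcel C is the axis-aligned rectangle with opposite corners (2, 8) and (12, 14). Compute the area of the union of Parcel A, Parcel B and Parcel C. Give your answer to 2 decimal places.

By inclusion–exclusion:
Individual areas: |Parcel A| = 18.5, |Parcel B| = 6, |Parcel C| = 60.
|Parcel A∩Parcel B| = 0.
|Parcel A∩Parcel C| = 17.1786.
|Parcel B∩Parcel C|: x∈[2,4], y∈[8,10] → 2·2 = 4.
|Parcel A∩Parcel B∩Parcel C| = 0.
|Parcel A ∪ Parcel B ∪ Parcel C| = 84.5 − 21.1786 + 0 = 63.32.

63.32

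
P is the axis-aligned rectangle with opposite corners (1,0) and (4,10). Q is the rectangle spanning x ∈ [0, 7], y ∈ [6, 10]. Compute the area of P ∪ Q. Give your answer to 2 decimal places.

46.00

By inclusion–exclusion:
Individual areas: |P| = 30, |Q| = 28.
|P∩Q|: x∈[1,4], y∈[6,10] → 3·4 = 12.
|P ∪ Q| = 58 − 12 = 46.00.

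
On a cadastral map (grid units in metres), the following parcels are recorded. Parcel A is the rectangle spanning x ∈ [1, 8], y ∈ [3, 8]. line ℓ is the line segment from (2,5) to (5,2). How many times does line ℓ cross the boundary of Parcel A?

The segment meets the boundary at (4,3).

1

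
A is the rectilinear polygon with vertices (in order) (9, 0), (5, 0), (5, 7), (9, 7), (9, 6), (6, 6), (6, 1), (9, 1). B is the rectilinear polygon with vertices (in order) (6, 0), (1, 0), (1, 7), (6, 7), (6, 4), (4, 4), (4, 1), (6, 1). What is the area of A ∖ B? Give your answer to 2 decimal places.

9.00

|A| = 13, |A∩B| = 4.
|A ∖ B| = |A| − |A∩B| = 13 − 4 = 9.00.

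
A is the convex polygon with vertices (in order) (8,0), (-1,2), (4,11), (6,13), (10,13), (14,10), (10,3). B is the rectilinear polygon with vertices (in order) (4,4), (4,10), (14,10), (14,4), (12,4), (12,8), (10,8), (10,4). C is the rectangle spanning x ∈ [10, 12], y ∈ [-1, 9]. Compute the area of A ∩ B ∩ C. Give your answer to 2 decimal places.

2.00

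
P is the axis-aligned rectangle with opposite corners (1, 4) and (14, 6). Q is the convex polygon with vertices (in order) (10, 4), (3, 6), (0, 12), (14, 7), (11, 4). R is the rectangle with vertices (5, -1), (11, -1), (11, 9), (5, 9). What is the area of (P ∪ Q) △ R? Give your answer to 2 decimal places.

67.91

|P ∪ Q| = 65.5.
|(P ∪ Q) ∩ R| = 28.7929.
|(P ∪ Q) △ R| = 65.5 + 60 − 57.5857 = 67.91.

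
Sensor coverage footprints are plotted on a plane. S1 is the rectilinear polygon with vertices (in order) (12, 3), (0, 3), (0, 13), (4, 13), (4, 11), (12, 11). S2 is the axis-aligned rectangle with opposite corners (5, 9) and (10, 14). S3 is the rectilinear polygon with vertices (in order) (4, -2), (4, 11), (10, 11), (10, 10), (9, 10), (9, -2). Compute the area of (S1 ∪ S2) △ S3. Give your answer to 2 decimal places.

|S1 ∪ S2| = 119.
|(S1 ∪ S2) ∩ S3| = 41.
|(S1 ∪ S2) △ S3| = 119 + 66 − 82 = 103.00.

103.00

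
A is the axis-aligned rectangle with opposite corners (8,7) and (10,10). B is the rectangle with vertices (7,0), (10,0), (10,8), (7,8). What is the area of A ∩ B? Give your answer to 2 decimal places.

|A∩B|: x∈[8,10], y∈[7,8] → 2·1 = 2.

2.00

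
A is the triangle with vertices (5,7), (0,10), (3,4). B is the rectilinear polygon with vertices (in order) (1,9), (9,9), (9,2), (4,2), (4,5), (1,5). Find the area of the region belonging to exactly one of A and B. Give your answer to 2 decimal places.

|A| = 10.5, |B| = 47, |A∩B| = 9.0833.
|A △ B| = |A| + |B| − 2·|A∩B| = 10.5 + 47 − 18.1667 = 39.33.

39.33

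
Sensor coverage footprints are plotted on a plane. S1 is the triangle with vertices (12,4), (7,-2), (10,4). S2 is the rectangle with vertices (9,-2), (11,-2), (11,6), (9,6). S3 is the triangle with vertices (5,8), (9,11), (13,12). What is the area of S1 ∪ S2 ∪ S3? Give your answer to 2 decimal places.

22.20

By inclusion–exclusion:
Individual areas: |S1| = 6, |S2| = 16, |S3| = 4.
|S1∩S2| = 3.8.
|S1∩S3| = 0.
|S2∩S3| = 0.
|S1∩S2∩S3| = 0.
|S1 ∪ S2 ∪ S3| = 26 − 3.8 + 0 = 22.20.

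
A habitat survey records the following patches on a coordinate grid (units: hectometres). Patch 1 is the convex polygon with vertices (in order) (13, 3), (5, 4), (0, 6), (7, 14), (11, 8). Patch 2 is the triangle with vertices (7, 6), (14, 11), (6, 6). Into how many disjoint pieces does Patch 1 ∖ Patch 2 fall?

Patch 1 ∖ Patch 2 is a single connected region.

1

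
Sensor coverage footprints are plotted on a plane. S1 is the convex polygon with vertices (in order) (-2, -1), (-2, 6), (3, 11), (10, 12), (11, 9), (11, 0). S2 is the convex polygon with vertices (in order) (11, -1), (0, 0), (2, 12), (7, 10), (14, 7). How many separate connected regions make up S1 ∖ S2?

2

S1 ∖ S2 splits into 2 disjoint pieces (area 24.3792, area 11.5602).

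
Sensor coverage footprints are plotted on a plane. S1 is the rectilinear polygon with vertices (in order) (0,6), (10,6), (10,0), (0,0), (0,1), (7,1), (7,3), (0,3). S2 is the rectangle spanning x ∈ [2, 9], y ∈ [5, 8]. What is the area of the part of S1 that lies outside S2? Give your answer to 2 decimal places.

|S1| = 46, |S1∩S2| = 7.
|S1 ∖ S2| = |S1| − |S1∩S2| = 46 − 7 = 39.00.

39.00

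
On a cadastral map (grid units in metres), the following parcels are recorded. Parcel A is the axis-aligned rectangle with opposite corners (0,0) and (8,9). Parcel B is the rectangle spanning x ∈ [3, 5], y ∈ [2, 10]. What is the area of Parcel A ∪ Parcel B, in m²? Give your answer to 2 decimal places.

74.00

By inclusion–exclusion:
Individual areas: |Parcel A| = 72, |Parcel B| = 16.
|Parcel A∩Parcel B|: x∈[3,5], y∈[2,9] → 2·7 = 14.
|Parcel A ∪ Parcel B| = 88 − 14 = 74.00.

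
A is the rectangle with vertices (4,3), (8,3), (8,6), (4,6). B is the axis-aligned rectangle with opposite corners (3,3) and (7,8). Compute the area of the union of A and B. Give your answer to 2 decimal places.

23.00

By inclusion–exclusion:
Individual areas: |A| = 12, |B| = 20.
|A∩B|: x∈[4,7], y∈[3,6] → 3·3 = 9.
|A ∪ B| = 32 − 9 = 23.00.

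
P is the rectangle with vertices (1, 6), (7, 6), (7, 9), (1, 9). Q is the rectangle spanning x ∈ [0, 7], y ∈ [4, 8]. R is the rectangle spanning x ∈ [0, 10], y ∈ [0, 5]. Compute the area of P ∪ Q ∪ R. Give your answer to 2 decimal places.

77.00

By inclusion–exclusion:
Individual areas: |P| = 18, |Q| = 28, |R| = 50.
|P∩Q|: x∈[1,7], y∈[6,8] → 6·2 = 12.
|P∩R| = 0 (no overlap).
|Q∩R|: x∈[0,7], y∈[4,5] → 7·1 = 7.
|P∩Q∩R| = 0.
|P ∪ Q ∪ R| = 96 − 19 + 0 = 77.00.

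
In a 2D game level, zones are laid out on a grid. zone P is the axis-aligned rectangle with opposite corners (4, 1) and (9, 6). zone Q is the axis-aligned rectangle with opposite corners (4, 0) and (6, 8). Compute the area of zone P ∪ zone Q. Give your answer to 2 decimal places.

By inclusion–exclusion:
Individual areas: |zone P| = 25, |zone Q| = 16.
|zone P∩zone Q|: x∈[4,6], y∈[1,6] → 2·5 = 10.
|zone P ∪ zone Q| = 41 − 10 = 31.00.

31.00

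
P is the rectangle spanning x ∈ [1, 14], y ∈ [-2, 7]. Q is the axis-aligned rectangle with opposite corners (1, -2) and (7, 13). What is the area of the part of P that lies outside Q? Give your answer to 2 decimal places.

63.00

|P∩Q|: x∈[1,7], y∈[-2,7] → 6·9 = 54.
|P| = 117.
|P ∖ Q| = |P| − |P∩Q| = 117 − 54 = 63.00.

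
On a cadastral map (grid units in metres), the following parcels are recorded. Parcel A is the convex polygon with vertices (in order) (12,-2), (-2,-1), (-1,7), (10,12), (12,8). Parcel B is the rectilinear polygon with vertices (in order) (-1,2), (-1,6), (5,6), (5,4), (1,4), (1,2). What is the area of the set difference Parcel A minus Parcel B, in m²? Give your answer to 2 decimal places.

132.50

|Parcel A| = 148.5, |Parcel A∩Parcel B| = 16.
|Parcel A ∖ Parcel B| = |Parcel A| − |Parcel A∩Parcel B| = 148.5 − 16 = 132.50.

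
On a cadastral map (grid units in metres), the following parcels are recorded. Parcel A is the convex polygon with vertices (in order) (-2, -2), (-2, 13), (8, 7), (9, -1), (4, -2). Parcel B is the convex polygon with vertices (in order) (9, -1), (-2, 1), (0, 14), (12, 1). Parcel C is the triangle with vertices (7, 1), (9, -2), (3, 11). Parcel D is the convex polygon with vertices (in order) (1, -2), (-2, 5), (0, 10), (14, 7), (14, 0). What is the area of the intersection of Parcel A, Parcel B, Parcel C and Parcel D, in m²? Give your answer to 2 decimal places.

The intersection is the polygon with vertices (7,1), (3.719,9.203), (3.841,9.177), (8.47,-0.851), (8.312,-0.875), (8.241,-0.862).
By the shoelace formula its area is 3.77.

3.77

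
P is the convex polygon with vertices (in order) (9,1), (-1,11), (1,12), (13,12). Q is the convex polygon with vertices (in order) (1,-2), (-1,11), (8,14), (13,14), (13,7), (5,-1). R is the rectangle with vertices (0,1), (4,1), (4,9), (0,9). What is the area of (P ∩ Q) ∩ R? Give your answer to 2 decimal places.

4.50

The region (P ∩ Q) ∩ R is the polygon with vertices (1,9), (4,9), (4,6).
By the shoelace formula its area is 4.50.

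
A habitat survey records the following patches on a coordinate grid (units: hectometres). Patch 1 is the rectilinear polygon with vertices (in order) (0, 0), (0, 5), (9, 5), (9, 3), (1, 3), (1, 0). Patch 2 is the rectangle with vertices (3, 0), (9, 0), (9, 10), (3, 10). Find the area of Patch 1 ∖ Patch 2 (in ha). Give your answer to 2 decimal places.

9.00

|Patch 1| = 21, |Patch 1∩Patch 2| = 12.
|Patch 1 ∖ Patch 2| = |Patch 1| − |Patch 1∩Patch 2| = 21 − 12 = 9.00.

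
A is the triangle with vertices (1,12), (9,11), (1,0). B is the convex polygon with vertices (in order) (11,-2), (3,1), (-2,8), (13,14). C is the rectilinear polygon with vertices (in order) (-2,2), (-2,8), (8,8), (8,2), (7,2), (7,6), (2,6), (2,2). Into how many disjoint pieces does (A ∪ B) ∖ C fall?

1

(A ∪ B) ∖ C is a single connected region.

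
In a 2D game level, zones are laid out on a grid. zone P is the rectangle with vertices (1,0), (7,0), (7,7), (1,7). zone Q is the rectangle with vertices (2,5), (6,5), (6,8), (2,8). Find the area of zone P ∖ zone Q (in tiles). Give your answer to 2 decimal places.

|zone P∩zone Q|: x∈[2,6], y∈[5,7] → 4·2 = 8.
|zone P| = 42.
|zone P ∖ zone Q| = |zone P| − |zone P∩zone Q| = 42 − 8 = 34.00.

34.00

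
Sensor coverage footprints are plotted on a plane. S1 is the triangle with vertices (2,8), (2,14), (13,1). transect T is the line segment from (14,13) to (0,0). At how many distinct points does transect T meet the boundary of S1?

The segment meets the boundary at (5.925,5.502), (7.754,7.2).

2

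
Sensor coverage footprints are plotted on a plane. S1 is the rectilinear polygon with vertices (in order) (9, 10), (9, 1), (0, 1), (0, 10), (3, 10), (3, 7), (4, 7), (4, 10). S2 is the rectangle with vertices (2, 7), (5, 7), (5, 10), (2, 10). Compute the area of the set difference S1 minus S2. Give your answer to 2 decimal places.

72.00

|S1| = 78, |S1∩S2| = 6.
|S1 ∖ S2| = |S1| − |S1∩S2| = 78 − 6 = 72.00.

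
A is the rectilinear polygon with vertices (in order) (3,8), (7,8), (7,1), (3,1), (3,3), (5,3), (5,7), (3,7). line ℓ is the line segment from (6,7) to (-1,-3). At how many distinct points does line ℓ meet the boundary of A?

3

The segment meets the boundary at (3,2.714), (3.2,3), (5,5.571).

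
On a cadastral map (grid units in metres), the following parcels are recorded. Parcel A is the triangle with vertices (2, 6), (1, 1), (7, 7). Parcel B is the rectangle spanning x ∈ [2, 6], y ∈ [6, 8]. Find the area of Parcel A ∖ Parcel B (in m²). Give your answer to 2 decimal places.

10.40

|Parcel A| = 12, |Parcel A∩Parcel B| = 1.6.
|Parcel A ∖ Parcel B| = |Parcel A| − |Parcel A∩Parcel B| = 12 − 1.6 = 10.40.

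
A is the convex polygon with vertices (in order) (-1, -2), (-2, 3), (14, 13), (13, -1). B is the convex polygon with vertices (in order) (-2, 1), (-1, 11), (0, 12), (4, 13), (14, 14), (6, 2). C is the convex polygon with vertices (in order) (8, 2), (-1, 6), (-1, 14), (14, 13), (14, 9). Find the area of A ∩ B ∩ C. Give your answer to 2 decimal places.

32.58

The intersection is the polygon with vertices (12.857,12.286), (6.457,2.686), (1.221,5.013).
By the shoelace formula its area is 32.58.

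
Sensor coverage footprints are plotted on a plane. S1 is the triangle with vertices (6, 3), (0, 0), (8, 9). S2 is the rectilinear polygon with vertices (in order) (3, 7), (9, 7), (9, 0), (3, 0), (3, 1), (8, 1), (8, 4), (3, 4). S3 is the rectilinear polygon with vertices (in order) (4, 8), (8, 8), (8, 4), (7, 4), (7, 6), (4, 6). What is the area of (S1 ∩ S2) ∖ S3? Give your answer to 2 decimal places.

|S1 ∩ S2| = 5.8333.
|(S1 ∩ S2) ∩ S3| = 1.3889.
|(S1 ∩ S2) ∖ S3| = 5.8333 − 1.3889 = 4.44.

4.44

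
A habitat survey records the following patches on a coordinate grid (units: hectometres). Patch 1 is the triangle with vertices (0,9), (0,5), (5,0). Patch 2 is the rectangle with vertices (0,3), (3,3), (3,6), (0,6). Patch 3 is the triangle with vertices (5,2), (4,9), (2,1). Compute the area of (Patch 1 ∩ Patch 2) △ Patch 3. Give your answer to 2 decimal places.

|Patch 1 ∩ Patch 2| = 5.4.
|(Patch 1 ∩ Patch 2) ∩ Patch 3| = 0.331.
|(Patch 1 ∩ Patch 2) △ Patch 3| = 5.4 + 11 − 0.6621 = 15.74.

15.74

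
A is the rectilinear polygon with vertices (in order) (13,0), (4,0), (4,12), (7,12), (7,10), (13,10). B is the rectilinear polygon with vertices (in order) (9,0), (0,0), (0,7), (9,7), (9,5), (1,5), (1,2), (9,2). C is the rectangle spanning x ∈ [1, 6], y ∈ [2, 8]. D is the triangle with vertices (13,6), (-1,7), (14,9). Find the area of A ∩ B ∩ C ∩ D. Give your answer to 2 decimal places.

0.86

The intersection is the polygon with vertices (6,6.5), (4,6.643), (4,7), (6,7).
By the shoelace formula its area is 0.86.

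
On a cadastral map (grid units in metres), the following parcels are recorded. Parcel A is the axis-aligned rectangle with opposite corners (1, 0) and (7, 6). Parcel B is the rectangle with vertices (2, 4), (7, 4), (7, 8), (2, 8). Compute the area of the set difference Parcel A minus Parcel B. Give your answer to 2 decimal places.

26.00

|Parcel A∩Parcel B|: x∈[2,7], y∈[4,6] → 5·2 = 10.
|Parcel A| = 36.
|Parcel A ∖ Parcel B| = |Parcel A| − |Parcel A∩Parcel B| = 36 − 10 = 26.00.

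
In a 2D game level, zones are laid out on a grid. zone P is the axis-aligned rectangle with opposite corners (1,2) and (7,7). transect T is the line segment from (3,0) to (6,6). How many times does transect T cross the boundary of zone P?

1

The segment meets the boundary at (4,2).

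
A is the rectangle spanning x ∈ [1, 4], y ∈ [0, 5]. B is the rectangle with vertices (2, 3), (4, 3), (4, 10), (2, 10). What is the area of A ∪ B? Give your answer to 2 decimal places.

25.00

By inclusion–exclusion:
Individual areas: |A| = 15, |B| = 14.
|A∩B|: x∈[2,4], y∈[3,5] → 2·2 = 4.
|A ∪ B| = 29 − 4 = 25.00.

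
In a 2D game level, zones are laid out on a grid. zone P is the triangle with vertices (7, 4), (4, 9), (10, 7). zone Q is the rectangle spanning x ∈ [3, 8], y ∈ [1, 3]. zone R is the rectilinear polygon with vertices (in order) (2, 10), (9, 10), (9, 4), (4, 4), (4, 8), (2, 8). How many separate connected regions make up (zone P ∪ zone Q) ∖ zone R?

(zone P ∪ zone Q) ∖ zone R splits into 2 disjoint pieces (area 0.6667, area 10).

2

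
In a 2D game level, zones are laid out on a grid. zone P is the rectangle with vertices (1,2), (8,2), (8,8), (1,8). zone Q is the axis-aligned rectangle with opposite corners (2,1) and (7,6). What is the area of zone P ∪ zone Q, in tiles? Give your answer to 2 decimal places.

By inclusion–exclusion:
Individual areas: |zone P| = 42, |zone Q| = 25.
|zone P∩zone Q|: x∈[2,7], y∈[2,6] → 5·4 = 20.
|zone P ∪ zone Q| = 67 − 20 = 47.00.

47.00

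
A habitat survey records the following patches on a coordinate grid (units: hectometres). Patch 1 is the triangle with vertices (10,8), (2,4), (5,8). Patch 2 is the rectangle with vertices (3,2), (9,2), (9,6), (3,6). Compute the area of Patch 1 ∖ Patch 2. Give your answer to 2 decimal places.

|Patch 1| = 10, |Patch 1∩Patch 2| = 2.0833.
|Patch 1 ∖ Patch 2| = |Patch 1| − |Patch 1∩Patch 2| = 10 − 2.0833 = 7.92.

7.92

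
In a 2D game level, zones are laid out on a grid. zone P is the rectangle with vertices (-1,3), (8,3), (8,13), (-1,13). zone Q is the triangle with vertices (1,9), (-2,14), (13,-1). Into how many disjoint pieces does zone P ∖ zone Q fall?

zone P ∖ zone Q splits into 2 disjoint pieces (area 36.9167, area 40.5).

2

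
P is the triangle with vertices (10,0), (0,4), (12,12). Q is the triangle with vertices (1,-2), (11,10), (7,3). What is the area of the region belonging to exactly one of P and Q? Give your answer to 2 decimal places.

58.83

|P| = 64, |Q| = 11, |P∩Q| = 8.0865.
|P △ Q| = |P| + |Q| − 2·|P∩Q| = 64 + 11 − 16.173 = 58.83.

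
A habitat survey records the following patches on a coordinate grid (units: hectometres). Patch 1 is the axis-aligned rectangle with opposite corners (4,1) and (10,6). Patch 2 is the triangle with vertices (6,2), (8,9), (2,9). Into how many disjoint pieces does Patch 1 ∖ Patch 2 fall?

Patch 1 ∖ Patch 2 is a single connected region.

1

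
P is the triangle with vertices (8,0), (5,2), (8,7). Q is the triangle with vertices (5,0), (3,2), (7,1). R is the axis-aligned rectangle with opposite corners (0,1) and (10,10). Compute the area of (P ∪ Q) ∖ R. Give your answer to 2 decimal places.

2.21

|P ∪ Q| = 13.4143.
|(P ∪ Q) ∩ R| = 11.2.
|(P ∪ Q) ∖ R| = 13.4143 − 11.2 = 2.21.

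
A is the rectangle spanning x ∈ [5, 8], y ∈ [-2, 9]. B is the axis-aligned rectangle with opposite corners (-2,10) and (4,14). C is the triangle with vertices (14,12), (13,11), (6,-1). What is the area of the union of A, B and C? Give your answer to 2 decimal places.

By inclusion–exclusion:
Individual areas: |A| = 33, |B| = 24, |C| = 2.5.
|A∩B| = 0 (no overlap).
|A∩C| = 0.1786.
|B∩C| = 0.
|A∩B∩C| = 0.
|A ∪ B ∪ C| = 59.5 − 0.1786 + 0 = 59.32.

59.32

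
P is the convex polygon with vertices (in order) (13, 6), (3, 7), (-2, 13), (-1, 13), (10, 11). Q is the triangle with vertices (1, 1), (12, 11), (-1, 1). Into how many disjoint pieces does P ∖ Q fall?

2

P ∖ Q splits into 2 disjoint pieces (area 10.5233, area 43.1863).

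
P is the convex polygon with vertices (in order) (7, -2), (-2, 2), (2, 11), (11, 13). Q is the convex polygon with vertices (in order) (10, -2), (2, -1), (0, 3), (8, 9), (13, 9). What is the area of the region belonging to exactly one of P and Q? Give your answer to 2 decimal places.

90.78

|P| = 112, |Q| = 92.5, |P∩Q| = 56.8594.
|P △ Q| = |P| + |Q| − 2·|P∩Q| = 112 + 92.5 − 113.7187 = 90.78.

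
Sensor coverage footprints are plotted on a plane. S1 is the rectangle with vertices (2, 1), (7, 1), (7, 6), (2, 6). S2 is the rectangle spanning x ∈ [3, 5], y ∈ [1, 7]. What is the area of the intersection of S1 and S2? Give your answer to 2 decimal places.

10.00

|S1∩S2|: x∈[3,5], y∈[1,6] → 2·5 = 10.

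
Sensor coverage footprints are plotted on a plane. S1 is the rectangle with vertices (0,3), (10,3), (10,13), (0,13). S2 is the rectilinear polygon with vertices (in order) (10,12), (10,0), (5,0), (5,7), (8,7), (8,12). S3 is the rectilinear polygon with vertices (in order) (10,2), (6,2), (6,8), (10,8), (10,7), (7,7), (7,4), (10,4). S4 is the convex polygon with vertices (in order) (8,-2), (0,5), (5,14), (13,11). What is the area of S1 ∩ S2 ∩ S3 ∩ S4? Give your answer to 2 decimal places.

8.99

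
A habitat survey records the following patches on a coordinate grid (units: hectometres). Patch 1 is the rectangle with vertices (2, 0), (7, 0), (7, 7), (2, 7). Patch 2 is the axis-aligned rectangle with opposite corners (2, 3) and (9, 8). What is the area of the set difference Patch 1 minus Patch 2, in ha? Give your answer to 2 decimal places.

15.00

|Patch 1∩Patch 2|: x∈[2,7], y∈[3,7] → 5·4 = 20.
|Patch 1| = 35.
|Patch 1 ∖ Patch 2| = |Patch 1| − |Patch 1∩Patch 2| = 35 − 20 = 15.00.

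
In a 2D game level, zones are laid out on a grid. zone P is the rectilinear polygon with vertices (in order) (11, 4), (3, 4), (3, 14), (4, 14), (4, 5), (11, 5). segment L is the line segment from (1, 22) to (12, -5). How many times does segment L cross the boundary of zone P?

2

The segment meets the boundary at (8.333,4), (7.926,5).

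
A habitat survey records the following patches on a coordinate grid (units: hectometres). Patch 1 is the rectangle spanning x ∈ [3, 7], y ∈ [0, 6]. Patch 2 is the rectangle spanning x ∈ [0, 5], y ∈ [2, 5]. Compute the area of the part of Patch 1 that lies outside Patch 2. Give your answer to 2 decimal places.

18.00

|Patch 1∩Patch 2|: x∈[3,5], y∈[2,5] → 2·3 = 6.
|Patch 1| = 24.
|Patch 1 ∖ Patch 2| = |Patch 1| − |Patch 1∩Patch 2| = 24 − 6 = 18.00.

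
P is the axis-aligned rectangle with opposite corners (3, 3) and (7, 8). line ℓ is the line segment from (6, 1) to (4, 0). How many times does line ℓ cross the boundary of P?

0

The segment lies entirely outside P and never meets its boundary.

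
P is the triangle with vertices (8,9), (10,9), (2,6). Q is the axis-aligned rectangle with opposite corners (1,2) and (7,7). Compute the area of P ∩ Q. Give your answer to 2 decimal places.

The intersection is the polygon with vertices (2,6), (4,7), (4.667,7).
By the shoelace formula its area is 0.33.

0.33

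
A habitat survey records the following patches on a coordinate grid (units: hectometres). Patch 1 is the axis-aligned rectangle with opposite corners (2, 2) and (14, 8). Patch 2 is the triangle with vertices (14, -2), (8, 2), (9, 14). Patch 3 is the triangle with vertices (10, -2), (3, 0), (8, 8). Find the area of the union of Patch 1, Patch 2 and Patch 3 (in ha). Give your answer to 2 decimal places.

By inclusion–exclusion:
Individual areas: |Patch 1| = 72, |Patch 2| = 38, |Patch 3| = 33.
|Patch 1∩Patch 2| = 21.375.
|Patch 1∩Patch 3| = 14.85.
|Patch 2∩Patch 3| = 3.095.
|Patch 1∩Patch 2∩Patch 3| = 2.5412.
|Patch 1 ∪ Patch 2 ∪ Patch 3| = 143 − 39.32 + 2.5412 = 106.22.

106.22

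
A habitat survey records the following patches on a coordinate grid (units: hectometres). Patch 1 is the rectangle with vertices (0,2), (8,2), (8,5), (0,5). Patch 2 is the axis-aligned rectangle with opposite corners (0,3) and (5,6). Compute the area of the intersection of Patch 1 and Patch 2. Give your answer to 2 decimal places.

|Patch 1∩Patch 2|: x∈[0,5], y∈[3,5] → 5·2 = 10.

10.00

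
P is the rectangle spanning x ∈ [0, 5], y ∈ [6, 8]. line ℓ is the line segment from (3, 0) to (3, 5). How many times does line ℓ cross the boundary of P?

0

The segment lies entirely outside P and never meets its boundary.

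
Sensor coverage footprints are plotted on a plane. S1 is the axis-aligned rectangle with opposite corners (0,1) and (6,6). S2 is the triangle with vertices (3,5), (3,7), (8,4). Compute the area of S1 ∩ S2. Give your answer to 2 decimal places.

The intersection is the polygon with vertices (6,4.4), (3,5), (3,6), (4.667,6), (6,5.2).
By the shoelace formula its area is 3.37.

3.37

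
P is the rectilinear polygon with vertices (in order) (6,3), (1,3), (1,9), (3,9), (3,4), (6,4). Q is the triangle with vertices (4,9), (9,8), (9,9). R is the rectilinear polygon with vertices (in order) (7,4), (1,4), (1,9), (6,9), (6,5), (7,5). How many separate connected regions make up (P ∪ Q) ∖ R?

2

(P ∪ Q) ∖ R splits into 2 disjoint pieces (area 5, area 2.1).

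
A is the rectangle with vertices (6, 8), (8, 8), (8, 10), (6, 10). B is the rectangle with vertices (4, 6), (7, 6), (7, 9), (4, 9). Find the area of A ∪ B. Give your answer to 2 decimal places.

By inclusion–exclusion:
Individual areas: |A| = 4, |B| = 9.
|A∩B|: x∈[6,7], y∈[8,9] → 1·1 = 1.
|A ∪ B| = 13 − 1 = 12.00.

12.00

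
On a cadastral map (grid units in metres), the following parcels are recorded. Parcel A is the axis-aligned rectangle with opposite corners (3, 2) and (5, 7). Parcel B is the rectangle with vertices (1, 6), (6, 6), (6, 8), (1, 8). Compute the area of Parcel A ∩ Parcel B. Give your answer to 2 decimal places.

2.00

|Parcel A∩Parcel B|: x∈[3,5], y∈[6,7] → 2·1 = 2.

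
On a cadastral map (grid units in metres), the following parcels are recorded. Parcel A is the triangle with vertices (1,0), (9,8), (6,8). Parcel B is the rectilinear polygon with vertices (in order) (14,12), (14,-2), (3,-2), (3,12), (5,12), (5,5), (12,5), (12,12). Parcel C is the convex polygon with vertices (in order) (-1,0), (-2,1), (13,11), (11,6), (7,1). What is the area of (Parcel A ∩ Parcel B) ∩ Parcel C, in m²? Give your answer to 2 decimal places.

The region (Parcel A ∩ Parcel B) ∩ Parcel C is the polygon with vertices (3,3.2), (4.214,5.143), (5,5.667), (5,5), (6,5), (3,2).
By the shoelace formula its area is 3.81.

3.81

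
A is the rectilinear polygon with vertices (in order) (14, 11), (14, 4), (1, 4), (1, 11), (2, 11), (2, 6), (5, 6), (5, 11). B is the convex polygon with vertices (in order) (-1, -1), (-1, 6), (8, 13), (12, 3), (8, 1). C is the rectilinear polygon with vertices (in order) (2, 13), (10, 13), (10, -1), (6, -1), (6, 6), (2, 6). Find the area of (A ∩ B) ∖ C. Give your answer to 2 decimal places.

15.14

|A ∩ B| = 46.273.
|(A ∩ B) ∩ C| = 31.1286.
|(A ∩ B) ∖ C| = 46.273 − 31.1286 = 15.14.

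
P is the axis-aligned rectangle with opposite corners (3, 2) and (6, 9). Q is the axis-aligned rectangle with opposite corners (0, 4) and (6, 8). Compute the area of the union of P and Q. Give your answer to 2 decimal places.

33.00

By inclusion–exclusion:
Individual areas: |P| = 21, |Q| = 24.
|P∩Q|: x∈[3,6], y∈[4,8] → 3·4 = 12.
|P ∪ Q| = 45 − 12 = 33.00.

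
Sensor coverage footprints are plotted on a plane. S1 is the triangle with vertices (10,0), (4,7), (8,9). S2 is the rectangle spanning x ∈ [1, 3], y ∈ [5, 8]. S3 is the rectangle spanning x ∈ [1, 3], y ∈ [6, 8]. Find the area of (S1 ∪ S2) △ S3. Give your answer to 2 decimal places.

22.00

|S1 ∪ S2| = 26.
|(S1 ∪ S2) ∩ S3| = 4.
|(S1 ∪ S2) △ S3| = 26 + 4 − 8 = 22.00.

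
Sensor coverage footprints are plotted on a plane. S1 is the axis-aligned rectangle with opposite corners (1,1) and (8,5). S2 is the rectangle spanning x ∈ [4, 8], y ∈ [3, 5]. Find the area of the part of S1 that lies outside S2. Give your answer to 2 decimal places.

20.00

|S1∩S2|: x∈[4,8], y∈[3,5] → 4·2 = 8.
|S1| = 28.
|S1 ∖ S2| = |S1| − |S1∩S2| = 28 − 8 = 20.00.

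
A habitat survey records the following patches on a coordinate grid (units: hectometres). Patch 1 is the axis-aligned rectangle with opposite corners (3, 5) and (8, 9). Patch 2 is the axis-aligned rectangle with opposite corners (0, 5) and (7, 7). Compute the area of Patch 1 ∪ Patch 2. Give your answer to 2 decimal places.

26.00

By inclusion–exclusion:
Individual areas: |Patch 1| = 20, |Patch 2| = 14.
|Patch 1∩Patch 2|: x∈[3,7], y∈[5,7] → 4·2 = 8.
|Patch 1 ∪ Patch 2| = 34 − 8 = 26.00.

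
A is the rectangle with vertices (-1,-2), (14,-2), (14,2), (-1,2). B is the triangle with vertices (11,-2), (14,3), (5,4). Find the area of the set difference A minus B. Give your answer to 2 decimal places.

47.20

|A| = 60, |A∩B| = 12.8.
|A ∖ B| = |A| − |A∩B| = 60 − 12.8 = 47.20.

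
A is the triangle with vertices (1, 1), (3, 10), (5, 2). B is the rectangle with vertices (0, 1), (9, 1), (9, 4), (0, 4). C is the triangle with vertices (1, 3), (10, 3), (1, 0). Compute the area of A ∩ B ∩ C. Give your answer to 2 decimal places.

5.43

The intersection is the polygon with vertices (5,2), (1,1), (1.444,3), (4.75,3).
By the shoelace formula its area is 5.43.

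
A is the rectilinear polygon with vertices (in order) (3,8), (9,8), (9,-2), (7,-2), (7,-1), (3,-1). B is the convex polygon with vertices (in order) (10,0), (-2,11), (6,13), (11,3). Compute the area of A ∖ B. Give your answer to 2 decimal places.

30.25

|A| = 56, |A∩B| = 25.75.
|A ∖ B| = |A| − |A∩B| = 56 − 25.75 = 30.25.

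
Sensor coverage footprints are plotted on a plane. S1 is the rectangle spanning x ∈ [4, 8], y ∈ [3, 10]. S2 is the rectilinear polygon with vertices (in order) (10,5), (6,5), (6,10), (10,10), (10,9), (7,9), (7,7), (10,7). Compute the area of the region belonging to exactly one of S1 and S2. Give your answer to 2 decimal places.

|S1| = 28, |S2| = 14, |S1∩S2| = 8.
|S1 △ S2| = |S1| + |S2| − 2·|S1∩S2| = 28 + 14 − 16 = 26.00.

26.00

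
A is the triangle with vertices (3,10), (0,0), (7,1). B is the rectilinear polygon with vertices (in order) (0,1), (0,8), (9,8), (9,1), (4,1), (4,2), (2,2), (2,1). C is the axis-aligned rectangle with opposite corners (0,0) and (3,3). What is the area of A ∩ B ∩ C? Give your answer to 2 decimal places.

3.80

The intersection is the polygon with vertices (2,2), (2,1), (0.3,1), (0.9,3), (3,3), (3,2).
By the shoelace formula its area is 3.80.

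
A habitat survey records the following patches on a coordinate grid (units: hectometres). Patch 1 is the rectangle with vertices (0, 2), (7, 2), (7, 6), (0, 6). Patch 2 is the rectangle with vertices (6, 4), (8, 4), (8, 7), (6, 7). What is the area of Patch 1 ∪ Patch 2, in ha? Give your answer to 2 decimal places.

By inclusion–exclusion:
Individual areas: |Patch 1| = 28, |Patch 2| = 6.
|Patch 1∩Patch 2|: x∈[6,7], y∈[4,6] → 1·2 = 2.
|Patch 1 ∪ Patch 2| = 34 − 2 = 32.00.

32.00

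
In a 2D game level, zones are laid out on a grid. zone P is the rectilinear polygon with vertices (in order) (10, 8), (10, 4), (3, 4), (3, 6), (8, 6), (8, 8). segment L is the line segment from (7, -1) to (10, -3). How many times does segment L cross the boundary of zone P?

0

The segment lies entirely outside zone P and never meets its boundary.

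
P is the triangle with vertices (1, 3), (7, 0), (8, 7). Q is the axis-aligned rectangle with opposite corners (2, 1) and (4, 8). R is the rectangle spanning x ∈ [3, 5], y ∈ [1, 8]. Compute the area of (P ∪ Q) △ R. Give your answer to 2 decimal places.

24.71

|P ∪ Q| = 32.2143.
|(P ∪ Q) ∩ R| = 10.75.
|(P ∪ Q) △ R| = 32.2143 + 14 − 21.5 = 24.71.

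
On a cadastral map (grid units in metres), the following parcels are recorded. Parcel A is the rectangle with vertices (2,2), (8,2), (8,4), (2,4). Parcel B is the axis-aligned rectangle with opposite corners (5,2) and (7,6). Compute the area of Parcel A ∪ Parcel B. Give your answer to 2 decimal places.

16.00

By inclusion–exclusion:
Individual areas: |Parcel A| = 12, |Parcel B| = 8.
|Parcel A∩Parcel B|: x∈[5,7], y∈[2,4] → 2·2 = 4.
|Parcel A ∪ Parcel B| = 20 − 4 = 16.00.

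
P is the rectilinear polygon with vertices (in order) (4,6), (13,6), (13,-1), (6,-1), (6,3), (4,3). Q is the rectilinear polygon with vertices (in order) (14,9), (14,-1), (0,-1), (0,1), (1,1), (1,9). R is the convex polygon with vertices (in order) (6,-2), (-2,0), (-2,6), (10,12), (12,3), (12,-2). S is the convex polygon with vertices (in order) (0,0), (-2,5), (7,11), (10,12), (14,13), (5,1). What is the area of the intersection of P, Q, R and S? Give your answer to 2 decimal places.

The intersection is the polygon with vertices (6,3), (4,3), (4,6), (8.75,6), (6,2.333).
By the shoelace formula its area is 11.04.

11.04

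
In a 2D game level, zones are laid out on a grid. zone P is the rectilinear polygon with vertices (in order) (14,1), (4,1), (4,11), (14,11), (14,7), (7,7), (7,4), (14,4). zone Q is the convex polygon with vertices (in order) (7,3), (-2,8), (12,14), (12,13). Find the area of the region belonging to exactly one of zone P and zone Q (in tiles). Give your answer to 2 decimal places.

|zone P| = 79, |zone Q| = 64.5, |zone P∩zone Q| = 33.5357.
|zone P △ zone Q| = |zone P| + |zone Q| − 2·|zone P∩zone Q| = 79 + 64.5 − 67.0714 = 76.43.

76.43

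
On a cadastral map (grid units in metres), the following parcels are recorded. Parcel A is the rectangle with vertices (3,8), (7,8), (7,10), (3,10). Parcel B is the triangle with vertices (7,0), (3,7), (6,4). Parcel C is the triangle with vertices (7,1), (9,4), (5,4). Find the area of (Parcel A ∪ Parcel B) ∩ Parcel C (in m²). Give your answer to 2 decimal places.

1.20

The region (Parcel A ∪ Parcel B) ∩ Parcel C is the polygon with vertices (6.6,1.6), (5,4), (6,4).
By the shoelace formula its area is 1.20.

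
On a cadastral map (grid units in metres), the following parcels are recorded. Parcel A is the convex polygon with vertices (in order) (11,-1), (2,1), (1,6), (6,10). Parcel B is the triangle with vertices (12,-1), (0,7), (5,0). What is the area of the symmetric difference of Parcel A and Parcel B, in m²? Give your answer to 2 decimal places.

40.15

|Parcel A| = 59, |Parcel B| = 22, |Parcel A∩Parcel B| = 20.4242.
|Parcel A △ Parcel B| = |Parcel A| + |Parcel B| − 2·|Parcel A∩Parcel B| = 59 + 22 − 40.8484 = 40.15.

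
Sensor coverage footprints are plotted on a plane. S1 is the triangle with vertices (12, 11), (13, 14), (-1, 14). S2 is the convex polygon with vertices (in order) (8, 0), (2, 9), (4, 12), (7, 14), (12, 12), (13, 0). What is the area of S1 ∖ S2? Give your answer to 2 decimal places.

|S1| = 21, |S1∩S2| = 9.0476.
|S1 ∖ S2| = |S1| − |S1∩S2| = 21 − 9.0476 = 11.95.

11.95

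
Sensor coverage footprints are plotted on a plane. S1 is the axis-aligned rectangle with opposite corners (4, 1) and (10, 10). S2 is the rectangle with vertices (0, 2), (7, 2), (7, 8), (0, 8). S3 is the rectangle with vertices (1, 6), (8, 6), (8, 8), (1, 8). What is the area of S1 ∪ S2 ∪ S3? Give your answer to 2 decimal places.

By inclusion–exclusion:
Individual areas: |S1| = 54, |S2| = 42, |S3| = 14.
|S1∩S2|: x∈[4,7], y∈[2,8] → 3·6 = 18.
|S1∩S3|: x∈[4,8], y∈[6,8] → 4·2 = 8.
|S2∩S3|: x∈[1,7], y∈[6,8] → 6·2 = 12.
|S1∩S2∩S3| = 6.
|S1 ∪ S2 ∪ S3| = 110 − 38 + 6 = 78.00.

78.00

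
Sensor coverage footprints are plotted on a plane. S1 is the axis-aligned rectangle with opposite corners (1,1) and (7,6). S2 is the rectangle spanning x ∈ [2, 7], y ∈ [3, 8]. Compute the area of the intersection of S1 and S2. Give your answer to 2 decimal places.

15.00

|S1∩S2|: x∈[2,7], y∈[3,6] → 5·3 = 15.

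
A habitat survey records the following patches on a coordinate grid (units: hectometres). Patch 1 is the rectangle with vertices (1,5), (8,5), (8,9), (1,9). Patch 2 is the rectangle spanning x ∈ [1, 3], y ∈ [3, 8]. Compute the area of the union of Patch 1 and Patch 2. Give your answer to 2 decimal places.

32.00

By inclusion–exclusion:
Individual areas: |Patch 1| = 28, |Patch 2| = 10.
|Patch 1∩Patch 2|: x∈[1,3], y∈[5,8] → 2·3 = 6.
|Patch 1 ∪ Patch 2| = 38 − 6 = 32.00.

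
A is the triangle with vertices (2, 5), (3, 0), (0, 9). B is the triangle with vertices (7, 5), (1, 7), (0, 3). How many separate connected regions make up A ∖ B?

A ∖ B splits into 2 disjoint pieces (area 0.8566, area 0.4286).

2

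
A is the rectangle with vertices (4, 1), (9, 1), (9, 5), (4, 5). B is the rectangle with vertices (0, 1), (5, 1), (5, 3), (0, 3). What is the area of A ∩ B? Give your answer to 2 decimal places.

2.00

|A∩B|: x∈[4,5], y∈[1,3] → 1·2 = 2.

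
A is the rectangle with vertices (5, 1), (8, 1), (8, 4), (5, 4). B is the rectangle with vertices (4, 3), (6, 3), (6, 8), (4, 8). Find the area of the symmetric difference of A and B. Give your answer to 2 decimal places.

17.00

|A∩B|: x∈[5,6], y∈[3,4] → 1·1 = 1.
|A △ B| = |A| + |B| − 2·|A∩B| = 9 + 10 − 2 = 17.00.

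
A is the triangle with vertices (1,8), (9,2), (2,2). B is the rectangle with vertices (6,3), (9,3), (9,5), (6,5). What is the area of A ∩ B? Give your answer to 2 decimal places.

1.04

The intersection is the polygon with vertices (7.667,3), (6,3), (6,4.25).
By the shoelace formula its area is 1.04.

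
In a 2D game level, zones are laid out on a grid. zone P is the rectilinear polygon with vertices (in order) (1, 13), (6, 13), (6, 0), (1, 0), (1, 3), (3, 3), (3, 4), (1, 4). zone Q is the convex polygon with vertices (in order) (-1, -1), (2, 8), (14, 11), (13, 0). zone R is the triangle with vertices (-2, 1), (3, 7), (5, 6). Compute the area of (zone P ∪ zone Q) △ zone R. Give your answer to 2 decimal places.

144.95

|zone P ∪ zone Q| = 150.5.
|(zone P ∪ zone Q) ∩ zone R| = 7.0243.
|(zone P ∪ zone Q) △ zone R| = 150.5 + 8.5 − 14.0486 = 144.95.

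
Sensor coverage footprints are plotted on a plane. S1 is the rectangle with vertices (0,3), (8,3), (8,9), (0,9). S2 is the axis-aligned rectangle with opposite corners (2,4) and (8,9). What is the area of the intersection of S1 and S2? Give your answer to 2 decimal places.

30.00

|S1∩S2|: x∈[2,8], y∈[4,9] → 6·5 = 30.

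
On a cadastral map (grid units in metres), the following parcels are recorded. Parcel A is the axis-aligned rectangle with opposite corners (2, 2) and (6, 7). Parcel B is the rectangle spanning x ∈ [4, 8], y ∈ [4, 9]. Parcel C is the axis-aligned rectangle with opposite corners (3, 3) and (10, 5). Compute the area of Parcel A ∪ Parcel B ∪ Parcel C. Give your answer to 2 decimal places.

By inclusion–exclusion:
Individual areas: |Parcel A| = 20, |Parcel B| = 20, |Parcel C| = 14.
|Parcel A∩Parcel B|: x∈[4,6], y∈[4,7] → 2·3 = 6.
|Parcel A∩Parcel C|: x∈[3,6], y∈[3,5] → 3·2 = 6.
|Parcel B∩Parcel C|: x∈[4,8], y∈[4,5] → 4·1 = 4.
|Parcel A∩Parcel B∩Parcel C| = 2.
|Parcel A ∪ Parcel B ∪ Parcel C| = 54 − 16 + 2 = 40.00.

40.00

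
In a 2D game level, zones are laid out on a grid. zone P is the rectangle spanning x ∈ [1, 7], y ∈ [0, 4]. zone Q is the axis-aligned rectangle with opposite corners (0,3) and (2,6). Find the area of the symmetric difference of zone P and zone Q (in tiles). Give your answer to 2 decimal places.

|zone P∩zone Q|: x∈[1,2], y∈[3,4] → 1·1 = 1.
|zone P △ zone Q| = |zone P| + |zone Q| − 2·|zone P∩zone Q| = 24 + 6 − 2 = 28.00.

28.00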